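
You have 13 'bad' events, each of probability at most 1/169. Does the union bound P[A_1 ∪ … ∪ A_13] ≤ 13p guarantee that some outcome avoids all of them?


Union bound: P[∪_{i=1}^{13} A_i] ≤ Σ_i P[A_i] ≤ 13·p = 13·(1/169) = 1/13.
Numerically: 1/13 ≈ 0.07692.
Is 1/13 < 1? YES.
Since P[∪ A_i] ≤ 1/13 < 1, the complement has P[∩ A_i^c] ≥ 1 − 1/13 = 12/13 > 0, so some outcome avoids every A_i.

13·p = 1/13 ≈ 0.07692; existence CERTIFIED by the union bound.


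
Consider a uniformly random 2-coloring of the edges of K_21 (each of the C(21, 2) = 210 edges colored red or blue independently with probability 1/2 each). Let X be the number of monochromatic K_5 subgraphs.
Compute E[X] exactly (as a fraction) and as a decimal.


Let X = Σ_S X_S over the C(21, 5) = 20349 subsets S of size 5, where X_S = 1 if the K_5 on S is monochromatic.
For a fixed S, the K_5 on S has C(5, 2) = 10 edges. P[all 10 edges red] = (1/2)^10, and likewise for blue, so P[monochromatic] = 2·(1/2)^10 = 2^{1 − 10} = 1/512.
By linearity: E[X] = C(21, 5) · 2^{1 − 10} = 20349 · 1/512 = 20349/512.
Numerically: E[X] ≈ 39.74414.

E[X] = C(21,5)·2^(1−C(5,2)) = 20349/512 ≈ 39.74414.


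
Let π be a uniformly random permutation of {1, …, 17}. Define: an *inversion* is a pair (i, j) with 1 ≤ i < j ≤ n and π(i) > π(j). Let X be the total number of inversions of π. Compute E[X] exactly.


Write X = Σ X_I over the C(17, 2) = 136 pairs i < j, with X_I the indicator of one inversion.
There are 136 indicators.
For each fixed pair i < j, the values π(i) and π(j) are two distinct elements of {1, …, 17} in uniformly random order; by symmetry P[π(i) > π(j)] = 1/2.
By linearity: E[X] = 136 · (1/2) = C(17, 2) · (1/2) = 136/2 = 68 ≈ 68.000.

E[X] = 68 = 68.000.


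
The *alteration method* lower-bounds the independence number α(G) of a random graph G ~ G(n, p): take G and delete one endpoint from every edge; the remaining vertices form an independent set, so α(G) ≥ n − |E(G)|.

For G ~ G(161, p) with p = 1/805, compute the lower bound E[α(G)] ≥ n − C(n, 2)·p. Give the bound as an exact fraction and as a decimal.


E[|E(G)|] = C(161, 2)·p = 12880 · (1/805) = 16.
E[α(G)] ≥ n − E[|E(G)|] = 161 − 16 = 145.
Numerically: ≈ 145.0000.
(This is only a lower bound; the true E[α(G)] may be larger.)

E[α(G)] ≥ 145 ≈ 145.0000.


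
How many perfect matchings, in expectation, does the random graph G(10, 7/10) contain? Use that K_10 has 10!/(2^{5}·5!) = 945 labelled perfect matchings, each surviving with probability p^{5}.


K_10 has 10!/(2^{5}·5!) = 945 labelled perfect matchings.
For each such perfect matching H, let X_H = 1 if all 5 edges of H are present in G. Then P[X_H = 1] = p^{5} = (7/10)^{5} = 16807/100000.
By linearity of expectation: E[X] = Σ_H E[X_H] = 945 · p^{5} = 945 · 16807/100000 = 3176523/20000.
Numerically: E[X] ≈ 158.83.

E[X] = 945 · (7/10)^{5} = 3176523/20000 ≈ 158.83.


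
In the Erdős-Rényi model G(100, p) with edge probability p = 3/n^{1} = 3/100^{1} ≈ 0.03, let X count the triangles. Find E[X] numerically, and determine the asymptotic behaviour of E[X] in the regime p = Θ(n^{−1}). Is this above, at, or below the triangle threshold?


Number of potential triangles: C(100, 3) = 161700.
Each occurs with probability p³ ≈ (0.03)³ ≈ 2.7000000e-05.
By linearity: E[X] = C(100, 3)·p³ ≈ 161700 · 2.7000000e-05 ≈ 4.36590.
Here α = 1, so p = 3/n is exactly at the triangle threshold p ~ 1/n. Asymptotically E[X] → c³/6 = 3³/6 = 9/2 ≈ 4.50000, a bounded constant. In this regime the triangle count is asymptotically Poisson(c³/6).

E[X] ≈ 4.36590; in regime p = Θ(1/n^{1}) E[X] stays bounded (at the triangle threshold p ~ 1/n).


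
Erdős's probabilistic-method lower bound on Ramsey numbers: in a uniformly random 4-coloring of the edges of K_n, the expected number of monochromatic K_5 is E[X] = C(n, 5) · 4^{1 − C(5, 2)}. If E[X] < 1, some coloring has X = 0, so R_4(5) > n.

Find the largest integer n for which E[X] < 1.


We need C(n, 5) · 4^{1 − 10} < 1, i.e. C(n, 5) < 4^{10 − 1} = 262144.
Check values of n near the boundary:
  n = 27: C(27, 5) = 80730; 80730 < 262144? YES
  n = 28: C(28, 5) = 98280; 98280 < 262144? YES
  n = 29: C(29, 5) = 118755; 118755 < 262144? YES
  n = 30: C(30, 5) = 142506; 142506 < 262144? YES
  n = 31: C(31, 5) = 169911; 169911 < 262144? YES
  n = 32: C(32, 5) = 201376; 201376 < 262144? YES
  n = 33: C(33, 5) = 237336; 237336 < 262144? YES
  n = 34: C(34, 5) = 278256; 278256 < 262144? NO
The largest n with C(n, 5) < 262144 is n = 33 (where E[X] = 29667/32768 ≈ 0.9054). Hence R_4(5) > 33, i.e. R_4(5) ≥ 34.

Largest n = 33; hence R_4(5) > 33.


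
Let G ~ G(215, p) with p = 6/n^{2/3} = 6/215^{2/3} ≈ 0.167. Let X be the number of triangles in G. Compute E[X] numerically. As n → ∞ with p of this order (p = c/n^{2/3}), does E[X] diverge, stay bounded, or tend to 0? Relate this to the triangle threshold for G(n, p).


Number of potential triangles: C(215, 3) = 1633355.
Each occurs with probability p³ ≈ (0.167)³ ≈ 4.67280e-03.
By linearity: E[X] = C(215, 3)·p³ ≈ 1633355 · 4.67280e-03 ≈ 7632.335.
Since α = 2/3 < 1, p = c/n^{2/3} ≫ 1/n is above the triangle threshold p ~ 1/n. Asymptotically E[X] ~ (c³/6)·n^{3(1−α)} = (6³/6)·n^{1} → ∞; triangles are abundant w.h.p.

E[X] ≈ 7632.335; in regime p = Θ(1/n^{2/3}) E[X] diverges (above the triangle threshold p ~ 1/n).


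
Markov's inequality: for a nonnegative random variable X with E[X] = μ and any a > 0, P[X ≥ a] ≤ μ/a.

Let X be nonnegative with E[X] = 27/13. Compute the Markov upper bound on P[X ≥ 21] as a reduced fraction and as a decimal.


μ = E[X] = 27/13, a = 21.
Markov: P[X ≥ 21] ≤ μ/a = (27/13)/21 = 9/91.
Numerically: ≈ 0.09890.
(Since a = 21 > μ = 2.07692, the bound 9/91 is < 1 and informative.)

P[X ≥ 21] ≤ 9/91 ≈ 0.09890.


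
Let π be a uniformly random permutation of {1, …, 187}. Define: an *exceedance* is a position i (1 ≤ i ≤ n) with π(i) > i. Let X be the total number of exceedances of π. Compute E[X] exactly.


Write X = Σ_{i=1}^{187} X_i, where X_i = 1_{π(i) > i}.
For each fixed i, π(i) is uniform over {1, …, 187} (marginal of a uniform permutation), so P[π(i) > i] = (n − i)/n. Summing: Σ_{i=1}^{187} (n − i)/n = (0 + 1 + … + 186)/187 = 187(187 − 1)/(2·187) = (187 − 1)/2.
Hence E[X] = Σ_{i=1}^{187} (187 − i)/187 = 93 ≈ 93.000000.

E[X] = 93 = 93.000000.


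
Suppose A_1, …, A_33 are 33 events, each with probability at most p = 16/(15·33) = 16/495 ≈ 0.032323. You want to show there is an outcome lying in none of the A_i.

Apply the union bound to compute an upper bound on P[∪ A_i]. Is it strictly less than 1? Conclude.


Union bound: P[∪_{i=1}^{33} A_i] ≤ Σ_i P[A_i] ≤ 33·p = 33·(16/495) = 16/15.
Numerically: 16/15 ≈ 1.066667.
Is 16/15 < 1? NO.
Since the bound 16/15 is ≥ 1, the union bound is uninformative here; it does NOT by itself certify existence.

33·p = 16/15 ≈ 1.066667; existence NOT certified by the union bound.


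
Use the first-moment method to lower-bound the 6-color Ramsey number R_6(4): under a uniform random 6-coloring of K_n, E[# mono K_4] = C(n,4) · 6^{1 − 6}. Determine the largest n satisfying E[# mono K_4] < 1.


We need C(n, 4) · 6^{1 − 6} < 1, i.e. C(n, 4) < 6^{6 − 1} = 7776.
Check values of n near the boundary:
  n = 17: C(17, 4) = 2380; 2380 < 7776? YES
  n = 18: C(18, 4) = 3060; 3060 < 7776? YES
  n = 19: C(19, 4) = 3876; 3876 < 7776? YES
  n = 20: C(20, 4) = 4845; 4845 < 7776? YES
  n = 21: C(21, 4) = 5985; 5985 < 7776? YES
  n = 22: C(22, 4) = 7315; 7315 < 7776? YES
  n = 23: C(23, 4) = 8855; 8855 < 7776? NO
The largest n with C(n, 4) < 7776 is n = 22 (where E[X] = 7315/7776 ≈ 0.9407150). Hence R_6(4) > 22, i.e. R_6(4) ≥ 23.

Largest n = 22; hence R_6(4) > 22.


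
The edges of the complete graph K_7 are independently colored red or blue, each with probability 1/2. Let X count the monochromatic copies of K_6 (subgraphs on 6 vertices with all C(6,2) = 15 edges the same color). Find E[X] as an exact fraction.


Let X = Σ_S X_S over the C(7, 6) = 7 subsets S of size 6, where X_S = 1 if the K_6 on S is monochromatic.
For a fixed S, the K_6 on S has C(6, 2) = 15 edges. P[all 15 edges red] = (1/2)^15, and likewise for blue, so P[monochromatic] = 2·(1/2)^15 = 2^{1 − 15} = 1/16384.
Summing: E[X] = C(7, 6) · 2^{1 − 15} = 7 · 1/16384 = 7/16384.
Numerically: E[X] ≈ 0.0004.

E[X] = C(7,6)·2^(1−C(6,2)) = 7/16384 ≈ 0.0004.


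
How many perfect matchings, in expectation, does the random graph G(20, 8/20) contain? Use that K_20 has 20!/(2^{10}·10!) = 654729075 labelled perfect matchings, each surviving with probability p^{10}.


K_20 has 20!/(2^{10}·10!) = 654729075 labelled perfect matchings.
For each such perfect matching H, let X_H = 1 if all 10 edges of H are present in G. Then P[X_H = 1] = p^{10} = (2/5)^{10} = 1024/9765625.
By linearity: E[X] = Σ_H E[X_H] = 654729075 · p^{10} = 654729075 · 1024/9765625 = 26817702912/390625.
Numerically: E[X] ≈ 68653.

E[X] = 654729075 · (2/5)^{10} = 26817702912/390625 ≈ 68653.


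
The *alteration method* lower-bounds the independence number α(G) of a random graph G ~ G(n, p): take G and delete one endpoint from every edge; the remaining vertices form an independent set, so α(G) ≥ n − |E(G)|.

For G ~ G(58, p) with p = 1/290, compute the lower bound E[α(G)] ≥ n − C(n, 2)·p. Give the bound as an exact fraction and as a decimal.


E[|E(G)|] = C(58, 2)·p = 1653 · (1/290) = 57/10.
E[α(G)] ≥ n − E[|E(G)|] = 58 − 57/10 = 523/10.
Numerically: ≈ 52.300000.
(This is only a lower bound; the true E[α(G)] may be larger.)

E[α(G)] ≥ 523/10 ≈ 52.300000.


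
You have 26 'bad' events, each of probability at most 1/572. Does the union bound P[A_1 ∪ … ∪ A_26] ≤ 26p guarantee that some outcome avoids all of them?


Union bound: P[∪_{i=1}^{26} A_i] ≤ Σ_i P[A_i] ≤ 26·p = 26·(1/572) = 1/22.
Numerically: 1/22 ≈ 0.045.
Is 1/22 < 1? YES.
Since P[∪ A_i] ≤ 1/22 < 1, the complement has P[∩ A_i^c] ≥ 1 − 1/22 = 21/22 > 0, so some outcome avoids every A_i.

26·p = 1/22 ≈ 0.045; existence CERTIFIED by the union bound.


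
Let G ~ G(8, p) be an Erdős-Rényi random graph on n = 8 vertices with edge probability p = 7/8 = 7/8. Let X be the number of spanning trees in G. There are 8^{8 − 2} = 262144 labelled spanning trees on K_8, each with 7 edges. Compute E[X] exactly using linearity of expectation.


K_8 has 8^{8 − 2} = 262144 labelled spanning trees.
For each such spanning tree H, let X_H = 1 if all 7 edges of H are present in G. Then P[X_H = 1] = p^{7} = (7/8)^{7} = 823543/2097152.
Summing the indicators: E[X] = Σ_H E[X_H] = 262144 · p^{7} = 262144 · 823543/2097152 = 823543/8.
Numerically: E[X] ≈ 1.03e+05.

E[X] = 262144 · (7/8)^{7} = 823543/8 ≈ 1.03e+05.


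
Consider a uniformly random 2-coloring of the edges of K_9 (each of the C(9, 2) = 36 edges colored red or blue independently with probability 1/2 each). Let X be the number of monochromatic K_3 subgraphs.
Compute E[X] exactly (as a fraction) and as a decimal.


Let X = Σ_S X_S over the C(9, 3) = 84 subsets S of size 3, where X_S = 1 if the K_3 on S is monochromatic.
For a fixed S, the K_3 on S has C(3, 2) = 3 edges. P[all 3 edges red] = (1/2)^3, and likewise for blue, so P[monochromatic] = 2·(1/2)^3 = 2^{1 − 3} = 1/4.
By linearity of expectation: E[X] = C(9, 3) · 2^{1 − 3} = 84 · 1/4 = 21.
Numerically: E[X] ≈ 21.0000.

E[X] = C(9,3)·2^(1−C(3,2)) = 21 ≈ 21.0000.


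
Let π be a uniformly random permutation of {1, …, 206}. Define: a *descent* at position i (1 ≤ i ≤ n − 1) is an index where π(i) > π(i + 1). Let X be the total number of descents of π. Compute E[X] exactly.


Write X = Σ X_I over i = 1, …, 205, with X_I the indicator of one descent.
There are 205 indicators.
For each fixed i, the pair (π(i), π(i+1)) is a uniformly random ordered pair of distinct values from {1, …, 206}; by symmetry P[π(i) > π(i+1)] = 1/2.
By linearity: E[X] = 205 · (1/2) = (206 − 1) · (1/2) = 205/2 ≈ 102.500000.

E[X] = 205/2 = 102.500000.


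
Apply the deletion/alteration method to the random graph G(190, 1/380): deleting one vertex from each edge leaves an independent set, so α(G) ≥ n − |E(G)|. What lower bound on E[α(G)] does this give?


E[|E(G)|] = C(190, 2)·p = 17955 · (1/380) = 189/4.
E[α(G)] ≥ n − E[|E(G)|] = 190 − 189/4 = 571/4.
Numerically: ≈ 142.7500.
(This is only a lower bound; the true E[α(G)] may be larger.)

E[α(G)] ≥ 571/4 ≈ 142.7500.


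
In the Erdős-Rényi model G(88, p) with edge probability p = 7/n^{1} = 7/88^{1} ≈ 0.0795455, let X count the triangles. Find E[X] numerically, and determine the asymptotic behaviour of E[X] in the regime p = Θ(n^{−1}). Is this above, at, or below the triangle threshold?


Number of potential triangles: C(88, 3) = 109736.
Each occurs with probability p³ ≈ (0.0795455)³ ≈ 5.03322220e-04.
By linearity: E[X] = C(88, 3)·p³ ≈ 109736 · 5.03322220e-04 ≈ 55.232567.
Here α = 1, so p = 7/n is exactly at the triangle threshold p ~ 1/n. Asymptotically E[X] → c³/6 = 7³/6 = 343/6 ≈ 57.166667, a bounded constant. In this regime the triangle count is asymptotically Poisson(c³/6).

E[X] ≈ 55.232567; in regime p = Θ(1/n^{1}) E[X] stays bounded (at the triangle threshold p ~ 1/n).


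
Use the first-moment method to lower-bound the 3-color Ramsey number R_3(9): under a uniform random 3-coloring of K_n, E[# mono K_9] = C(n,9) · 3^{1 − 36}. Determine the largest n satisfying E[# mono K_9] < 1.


We need C(n, 9) · 3^{1 − 36} < 1, i.e. C(n, 9) < 3^{36 − 1} = 50031545098999707.
Check values of n near the boundary:
  n = 298: C(298, 9) = 45207677551849890; 45207677551849890 < 50031545098999707? YES
  n = 299: C(299, 9) = 46610674441390059; 46610674441390059 < 50031545098999707? YES
  n = 300: C(300, 9) = 48052241692154700; 48052241692154700 < 50031545098999707? YES
  n = 301: C(301, 9) = 49533303936090975; 49533303936090975 < 50031545098999707? YES
  n = 302: C(302, 9) = 51054804739588650; 51054804739588650 < 50031545098999707? NO
  n = 303: C(303, 9) = 52617706925494425; 52617706925494425 < 50031545098999707? NO
The largest n with C(n, 9) < 50031545098999707 is n = 301 (where E[X] = 16511101312030325/16677181699666569 ≈ 0.990). Hence R_3(9) > 301, i.e. R_3(9) ≥ 302.

Largest n = 301; hence R_3(9) > 301.


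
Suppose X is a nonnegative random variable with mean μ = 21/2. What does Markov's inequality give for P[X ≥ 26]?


μ = E[X] = 21/2, a = 26.
Markov: P[X ≥ 26] ≤ μ/a = (21/2)/26 = 21/52.
Numerically: ≈ 0.40385.
(Since a = 26 > μ = 10.50000, the bound 21/52 is < 1 and informative.)

P[X ≥ 26] ≤ 21/52 ≈ 0.40385.


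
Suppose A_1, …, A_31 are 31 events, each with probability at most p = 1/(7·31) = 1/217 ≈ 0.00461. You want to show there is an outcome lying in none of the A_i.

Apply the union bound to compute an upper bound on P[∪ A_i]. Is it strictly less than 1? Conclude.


Union bound: P[∪_{i=1}^{31} A_i] ≤ Σ_i P[A_i] ≤ 31·p = 31·(1/217) = 1/7.
Numerically: 1/7 ≈ 0.14286.
Is 1/7 < 1? YES.
Since P[∪ A_i] ≤ 1/7 < 1, the complement has P[∩ A_i^c] ≥ 1 − 1/7 = 6/7 > 0, so some outcome avoids every A_i.

31·p = 1/7 ≈ 0.14286; existence CERTIFIED by the union bound.


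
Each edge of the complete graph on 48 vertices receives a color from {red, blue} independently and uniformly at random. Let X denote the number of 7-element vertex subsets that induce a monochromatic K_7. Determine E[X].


Let X = Σ_S X_S over the C(48, 7) = 73629072 subsets S of size 7, where X_S = 1 if the K_7 on S is monochromatic.
For a fixed S, the K_7 on S has C(7, 2) = 21 edges. P[all 21 edges red] = (1/2)^21, and likewise for blue, so P[monochromatic] = 2·(1/2)^21 = 2^{1 − 21} = 1/1048576.
Summing: E[X] = C(48, 7) · 2^{1 − 21} = 73629072 · 1/1048576 = 4601817/65536.
Numerically: E[X] ≈ 70.2182.

E[X] = C(48,7)·2^(1−C(7,2)) = 4601817/65536 ≈ 70.2182.


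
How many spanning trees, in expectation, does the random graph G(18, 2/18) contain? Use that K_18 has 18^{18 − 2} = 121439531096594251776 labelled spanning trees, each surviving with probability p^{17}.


K_18 has 18^{18 − 2} = 121439531096594251776 labelled spanning trees.
For each such spanning tree H, let X_H = 1 if all 17 edges of H are present in G. Then P[X_H = 1] = p^{17} = (1/9)^{17} = 1/16677181699666569.
Summing the indicators: E[X] = Σ_H E[X_H] = 121439531096594251776 · p^{17} = 121439531096594251776 · 1/16677181699666569 = 65536/9.
Numerically: E[X] ≈ 7281.78.

E[X] = 121439531096594251776 · (1/9)^{17} = 65536/9 ≈ 7281.78.


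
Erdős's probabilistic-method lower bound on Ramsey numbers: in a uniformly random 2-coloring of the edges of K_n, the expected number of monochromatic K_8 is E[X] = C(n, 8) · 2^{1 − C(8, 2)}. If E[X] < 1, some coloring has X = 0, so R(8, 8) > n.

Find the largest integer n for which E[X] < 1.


We need C(n, 8) · 2^{1 − 28} < 1, i.e. C(n, 8) < 2^{28 − 1} = 134217728.
Check values of n near the boundary:
  n = 36: C(36, 8) = 30260340; 30260340 < 134217728? YES
  n = 37: C(37, 8) = 38608020; 38608020 < 134217728? YES
  n = 38: C(38, 8) = 48903492; 48903492 < 134217728? YES
  n = 39: C(39, 8) = 61523748; 61523748 < 134217728? YES
  n = 40: C(40, 8) = 76904685; 76904685 < 134217728? YES
  n = 41: C(41, 8) = 95548245; 95548245 < 134217728? YES
  n = 42: C(42, 8) = 118030185; 118030185 < 134217728? YES
  n = 43: C(43, 8) = 145008513; 145008513 < 134217728? NO
The largest n with C(n, 8) < 134217728 is n = 42 (where E[X] = 118030185/134217728 ≈ 0.8794). Hence R(8, 8) > 42, i.e. R(8, 8) ≥ 43.

Largest n = 42; hence R(8, 8) > 42.


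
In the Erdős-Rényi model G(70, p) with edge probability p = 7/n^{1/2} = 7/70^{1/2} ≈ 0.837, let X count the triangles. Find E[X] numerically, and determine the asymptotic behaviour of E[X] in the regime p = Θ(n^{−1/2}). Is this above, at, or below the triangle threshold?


Number of potential triangles: C(70, 3) = 54740.
Each occurs with probability p³ ≈ (0.837)³ ≈ 5.85662e-01.
By linearity: E[X] = C(70, 3)·p³ ≈ 54740 · 5.85662e-01 ≈ 32059.139.
Since α = 1/2 < 1, p = c/n^{1/2} ≫ 1/n is above the triangle threshold p ~ 1/n. Asymptotically E[X] ~ (c³/6)·n^{3(1−α)} = (7³/6)·n^{1.5} → ∞; triangles are abundant w.h.p.

E[X] ≈ 32059.139; in regime p = Θ(1/n^{1/2}) E[X] diverges (above the triangle threshold p ~ 1/n).


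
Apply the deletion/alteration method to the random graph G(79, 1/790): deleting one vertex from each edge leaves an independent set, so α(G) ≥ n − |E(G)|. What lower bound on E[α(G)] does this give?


E[|E(G)|] = C(79, 2)·p = 3081 · (1/790) = 39/10.
E[α(G)] ≥ n − E[|E(G)|] = 79 − 39/10 = 751/10.
Numerically: ≈ 75.100.
(This is only a lower bound; the true E[α(G)] may be larger.)

E[α(G)] ≥ 751/10 ≈ 75.100.


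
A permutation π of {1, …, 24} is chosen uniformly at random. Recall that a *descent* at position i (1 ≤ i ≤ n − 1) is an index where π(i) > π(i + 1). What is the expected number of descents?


Write X = Σ X_I over i = 1, …, 23, with X_I the indicator of one descent.
There are 23 indicators.
For each fixed i, the pair (π(i), π(i+1)) is a uniformly random ordered pair of distinct values from {1, …, 24}; by symmetry P[π(i) > π(i+1)] = 1/2.
By linearity: E[X] = 23 · (1/2) = (24 − 1) · (1/2) = 23/2 ≈ 11.50000.

E[X] = 23/2 = 11.50000.


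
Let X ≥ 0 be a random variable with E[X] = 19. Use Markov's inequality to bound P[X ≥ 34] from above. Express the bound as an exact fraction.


μ = E[X] = 19, a = 34.
Markov: P[X ≥ 34] ≤ μ/a = (19)/34 = 19/34.
Numerically: ≈ 0.559.
(Since a = 34 > μ = 19.000, the bound 19/34 is < 1 and informative.)

P[X ≥ 34] ≤ 19/34 ≈ 0.559.


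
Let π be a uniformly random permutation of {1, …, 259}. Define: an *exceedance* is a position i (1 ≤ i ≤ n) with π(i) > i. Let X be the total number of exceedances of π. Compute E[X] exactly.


Write X = Σ_{i=1}^{259} X_i, where X_i = 1_{π(i) > i}.
For each fixed i, π(i) is uniform over {1, …, 259} (marginal of a uniform permutation), so P[π(i) > i] = (n − i)/n. Summing: Σ_{i=1}^{259} (n − i)/n = (0 + 1 + … + 258)/259 = 259(259 − 1)/(2·259) = (259 − 1)/2.
Hence E[X] = Σ_{i=1}^{259} (259 − i)/259 = 129 ≈ 129.000.

E[X] = 129 = 129.000.


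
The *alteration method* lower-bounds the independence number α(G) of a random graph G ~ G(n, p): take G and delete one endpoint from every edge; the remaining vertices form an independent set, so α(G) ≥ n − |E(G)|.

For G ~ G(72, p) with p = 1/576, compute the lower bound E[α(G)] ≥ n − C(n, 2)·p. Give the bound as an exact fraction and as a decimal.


E[|E(G)|] = C(72, 2)·p = 2556 · (1/576) = 71/16.
E[α(G)] ≥ n − E[|E(G)|] = 72 − 71/16 = 1081/16.
Numerically: ≈ 67.5625.
(This is only a lower bound; the true E[α(G)] may be larger.)

E[α(G)] ≥ 1081/16 ≈ 67.5625.


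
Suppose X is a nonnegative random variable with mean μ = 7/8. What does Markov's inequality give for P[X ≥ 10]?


μ = E[X] = 7/8, a = 10.
Markov: P[X ≥ 10] ≤ μ/a = (7/8)/10 = 7/80.
Numerically: ≈ 0.087.
(Since a = 10 > μ = 0.875, the bound 7/80 is < 1 and informative.)

P[X ≥ 10] ≤ 7/80 ≈ 0.087.


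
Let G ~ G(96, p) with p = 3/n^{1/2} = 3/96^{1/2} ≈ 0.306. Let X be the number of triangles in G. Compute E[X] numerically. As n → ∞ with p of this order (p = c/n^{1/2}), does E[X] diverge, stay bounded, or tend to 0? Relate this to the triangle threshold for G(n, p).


Number of potential triangles: C(96, 3) = 142880.
Each occurs with probability p³ ≈ (0.306)³ ≈ 2.87050e-02.
By linearity: E[X] = C(96, 3)·p³ ≈ 142880 · 2.87050e-02 ≈ 4101.364.
Since α = 1/2 < 1, p = c/n^{1/2} ≫ 1/n is above the triangle threshold p ~ 1/n. Asymptotically E[X] ~ (c³/6)·n^{3(1−α)} = (3³/6)·n^{1.5} → ∞; triangles are abundant w.h.p.

E[X] ≈ 4101.364; in regime p = Θ(1/n^{1/2}) E[X] diverges (above the triangle threshold p ~ 1/n).


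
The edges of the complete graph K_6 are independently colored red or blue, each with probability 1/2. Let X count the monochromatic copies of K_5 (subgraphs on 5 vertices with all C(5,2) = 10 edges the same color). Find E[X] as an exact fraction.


Let X = Σ_S X_S over the C(6, 5) = 6 subsets S of size 5, where X_S = 1 if the K_5 on S is monochromatic.
For a fixed S, the K_5 on S has C(5, 2) = 10 edges. P[all 10 edges red] = (1/2)^10, and likewise for blue, so P[monochromatic] = 2·(1/2)^10 = 2^{1 − 10} = 1/512.
By linearity: E[X] = C(6, 5) · 2^{1 − 10} = 6 · 1/512 = 3/256.
Numerically: E[X] ≈ 0.011719.

E[X] = C(6,5)·2^(1−C(5,2)) = 3/256 ≈ 0.011719.


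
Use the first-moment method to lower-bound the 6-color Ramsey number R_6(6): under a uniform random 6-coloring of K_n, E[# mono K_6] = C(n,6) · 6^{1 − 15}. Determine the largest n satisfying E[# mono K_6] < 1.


We need C(n, 6) · 6^{1 − 15} < 1, i.e. C(n, 6) < 6^{15 − 1} = 78364164096.
Check values of n near the boundary:
  n = 196: C(196, 6) = 72887293024; 72887293024 < 78364164096? YES
  n = 197: C(197, 6) = 75176946208; 75176946208 < 78364164096? YES
  n = 198: C(198, 6) = 77526225777; 77526225777 < 78364164096? YES
  n = 199: C(199, 6) = 79936367511; 79936367511 < 78364164096? NO
The largest n with C(n, 6) < 78364164096 is n = 198 (where E[X] = 25842075259/26121388032 ≈ 0.9893). Hence R_6(6) > 198, i.e. R_6(6) ≥ 199.

Largest n = 198; hence R_6(6) > 198.


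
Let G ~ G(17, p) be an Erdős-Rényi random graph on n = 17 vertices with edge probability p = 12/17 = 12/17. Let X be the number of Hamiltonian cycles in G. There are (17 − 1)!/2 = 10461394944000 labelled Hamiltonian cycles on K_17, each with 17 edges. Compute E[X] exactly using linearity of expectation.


K_17 has (17 − 1)!/2 = 10461394944000 labelled Hamiltonian cycles.
For each such Hamiltonian cycle H, let X_H = 1 if all 17 edges of H are present in G. Then P[X_H = 1] = p^{17} = (12/17)^{17} = 2218611106740436992/827240261886336764177.
By linearity of expectation: E[X] = Σ_H E[X_H] = 10461394944000 · p^{17} = 10461394944000 · 2218611106740436992/827240261886336764177 = 23209767014756651868459368448000/827240261886336764177.
Numerically: E[X] ≈ 2.806e+10.

E[X] = 10461394944000 · (12/17)^{17} = 23209767014756651868459368448000/827240261886336764177 ≈ 2.806e+10.


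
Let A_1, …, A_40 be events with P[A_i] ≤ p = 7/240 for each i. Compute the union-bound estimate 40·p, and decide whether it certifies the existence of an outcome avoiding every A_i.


Union bound: P[∪_{i=1}^{40} A_i] ≤ Σ_i P[A_i] ≤ 40·p = 40·(7/240) = 7/6.
Numerically: 7/6 ≈ 1.166667.
Is 7/6 < 1? NO.
Since the bound 7/6 is ≥ 1, the union bound is uninformative here; it does NOT by itself certify existence.

40·p = 7/6 ≈ 1.166667; existence NOT certified by the union bound.


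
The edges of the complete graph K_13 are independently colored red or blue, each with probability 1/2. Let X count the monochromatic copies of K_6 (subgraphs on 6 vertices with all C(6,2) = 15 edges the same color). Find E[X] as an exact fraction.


Let X = Σ_S X_S over the C(13, 6) = 1716 subsets S of size 6, where X_S = 1 if the K_6 on S is monochromatic.
For a fixed S, the K_6 on S has C(6, 2) = 15 edges. P[all 15 edges red] = (1/2)^15, and likewise for blue, so P[monochromatic] = 2·(1/2)^15 = 2^{1 − 15} = 1/16384.
By linearity of expectation: E[X] = C(13, 6) · 2^{1 − 15} = 1716 · 1/16384 = 429/4096.
Numerically: E[X] ≈ 0.1047.

E[X] = C(13,6)·2^(1−C(6,2)) = 429/4096 ≈ 0.1047.


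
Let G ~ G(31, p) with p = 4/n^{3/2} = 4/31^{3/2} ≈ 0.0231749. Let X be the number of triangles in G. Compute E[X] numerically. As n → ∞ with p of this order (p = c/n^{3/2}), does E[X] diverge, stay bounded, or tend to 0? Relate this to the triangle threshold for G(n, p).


Number of potential triangles: C(31, 3) = 4495.
Each occurs with probability p³ ≈ (0.0231749)³ ≈ 1.24466464e-05.
By linearity: E[X] = C(31, 3)·p³ ≈ 4495 · 1.24466464e-05 ≈ 0.055948.
Since α = 3/2 > 1, p = c/n^{3/2} = o(1/n) is below the triangle threshold p ~ 1/n. Asymptotically E[X] ~ (c³/6)·n^{3(1−α)} = (4³/6)·n^{-1.5} → 0, so by Markov's inequality G has no triangles w.h.p.

E[X] ≈ 0.055948; in regime p = Θ(1/n^{3/2}) E[X] tends to 0 (below the triangle threshold p ~ 1/n).


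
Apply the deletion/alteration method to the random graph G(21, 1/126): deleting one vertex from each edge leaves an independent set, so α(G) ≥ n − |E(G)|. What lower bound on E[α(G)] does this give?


E[|E(G)|] = C(21, 2)·p = 210 · (1/126) = 5/3.
E[α(G)] ≥ n − E[|E(G)|] = 21 − 5/3 = 58/3.
Numerically: ≈ 19.33333.
(This is only a lower bound; the true E[α(G)] may be larger.)

E[α(G)] ≥ 58/3 ≈ 19.33333.


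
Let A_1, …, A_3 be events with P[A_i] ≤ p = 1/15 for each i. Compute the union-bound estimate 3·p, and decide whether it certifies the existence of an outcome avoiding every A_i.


Union bound: P[∪_{i=1}^{3} A_i] ≤ Σ_i P[A_i] ≤ 3·p = 3·(1/15) = 1/5.
Numerically: 1/5 ≈ 0.20000.
Is 1/5 < 1? YES.
Since P[∪ A_i] ≤ 1/5 < 1, the complement has P[∩ A_i^c] ≥ 1 − 1/5 = 4/5 > 0, so some outcome avoids every A_i.

3·p = 1/5 ≈ 0.20000; existence CERTIFIED by the union bound.


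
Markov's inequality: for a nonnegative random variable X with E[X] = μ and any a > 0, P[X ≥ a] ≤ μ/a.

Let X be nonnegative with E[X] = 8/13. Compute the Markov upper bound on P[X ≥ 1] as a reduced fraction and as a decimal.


μ = E[X] = 8/13, a = 1.
Markov: P[X ≥ 1] ≤ μ/a = (8/13)/1 = 8/13.
Numerically: ≈ 0.615.
(Since a = 1 > μ = 0.615, the bound 8/13 is < 1 and informative.)

P[X ≥ 1] ≤ 8/13 ≈ 0.615.


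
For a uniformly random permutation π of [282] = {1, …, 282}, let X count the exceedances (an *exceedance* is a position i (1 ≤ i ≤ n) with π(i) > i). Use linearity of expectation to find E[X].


Write X = Σ_{i=1}^{282} X_i, where X_i = 1_{π(i) > i}.
For each fixed i, π(i) is uniform over {1, …, 282} (marginal of a uniform permutation), so P[π(i) > i] = (n − i)/n. Summing: Σ_{i=1}^{282} (n − i)/n = (0 + 1 + … + 281)/282 = 282(282 − 1)/(2·282) = (282 − 1)/2.
Hence E[X] = Σ_{i=1}^{282} (282 − i)/282 = 281/2 ≈ 140.50000.

E[X] = 281/2 = 140.50000.


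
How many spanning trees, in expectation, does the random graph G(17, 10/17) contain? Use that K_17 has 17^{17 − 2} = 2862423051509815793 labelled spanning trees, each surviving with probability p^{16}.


K_17 has 17^{17 − 2} = 2862423051509815793 labelled spanning trees.
For each such spanning tree H, let X_H = 1 if all 16 edges of H are present in G. Then P[X_H = 1] = p^{16} = (10/17)^{16} = 10000000000000000/48661191875666868481.
By linearity: E[X] = Σ_H E[X_H] = 2862423051509815793 · p^{16} = 2862423051509815793 · 10000000000000000/48661191875666868481 = 10000000000000000/17.
Numerically: E[X] ≈ 5.88235e+14.

E[X] = 2862423051509815793 · (10/17)^{16} = 10000000000000000/17 ≈ 5.88235e+14.


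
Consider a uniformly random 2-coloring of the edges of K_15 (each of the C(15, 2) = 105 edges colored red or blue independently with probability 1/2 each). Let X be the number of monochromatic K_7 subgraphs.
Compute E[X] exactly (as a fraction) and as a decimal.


Let X = Σ_S X_S over the C(15, 7) = 6435 subsets S of size 7, where X_S = 1 if the K_7 on S is monochromatic.
For a fixed S, the K_7 on S has C(7, 2) = 21 edges. P[all 21 edges red] = (1/2)^21, and likewise for blue, so P[monochromatic] = 2·(1/2)^21 = 2^{1 − 21} = 1/1048576.
By linearity of expectation: E[X] = C(15, 7) · 2^{1 − 21} = 6435 · 1/1048576 = 6435/1048576.
Numerically: E[X] ≈ 0.006137.

E[X] = C(15,7)·2^(1−C(7,2)) = 6435/1048576 ≈ 0.006137.


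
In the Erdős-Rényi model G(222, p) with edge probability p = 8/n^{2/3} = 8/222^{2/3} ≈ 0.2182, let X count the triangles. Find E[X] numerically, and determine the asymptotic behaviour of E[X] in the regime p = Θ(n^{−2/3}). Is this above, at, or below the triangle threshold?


Number of potential triangles: C(222, 3) = 1798940.
Each occurs with probability p³ ≈ (0.2182)³ ≈ 1.038877e-02.
By linearity: E[X] = C(222, 3)·p³ ≈ 1798940 · 1.038877e-02 ≈ 18688.7688.
Since α = 2/3 < 1, p = c/n^{2/3} ≫ 1/n is above the triangle threshold p ~ 1/n. Asymptotically E[X] ~ (c³/6)·n^{3(1−α)} = (8³/6)·n^{1} → ∞; triangles are abundant w.h.p.

E[X] ≈ 18688.7688; in regime p = Θ(1/n^{2/3}) E[X] diverges (above the triangle threshold p ~ 1/n).


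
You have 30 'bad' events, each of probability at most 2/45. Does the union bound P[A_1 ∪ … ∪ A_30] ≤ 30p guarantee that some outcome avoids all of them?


Union bound: P[∪_{i=1}^{30} A_i] ≤ Σ_i P[A_i] ≤ 30·p = 30·(2/45) = 4/3.
Numerically: 4/3 ≈ 1.3333.
Is 4/3 < 1? NO.
Since the bound 4/3 is ≥ 1, the union bound is uninformative here; it does NOT by itself certify existence.

30·p = 4/3 ≈ 1.3333; existence NOT certified by the union bound.


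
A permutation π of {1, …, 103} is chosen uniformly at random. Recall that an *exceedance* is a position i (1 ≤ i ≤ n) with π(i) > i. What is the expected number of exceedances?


Write X = Σ_{i=1}^{103} X_i, where X_i = 1_{π(i) > i}.
For each fixed i, π(i) is uniform over {1, …, 103} (marginal of a uniform permutation), so P[π(i) > i] = (n − i)/n. Summing: Σ_{i=1}^{103} (n − i)/n = (0 + 1 + … + 102)/103 = 103(103 − 1)/(2·103) = (103 − 1)/2.
Hence E[X] = Σ_{i=1}^{103} (103 − i)/103 = 51 ≈ 51.0000.

E[X] = 51 = 51.0000.


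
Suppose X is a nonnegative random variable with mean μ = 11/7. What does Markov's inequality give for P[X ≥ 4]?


μ = E[X] = 11/7, a = 4.
Markov: P[X ≥ 4] ≤ μ/a = (11/7)/4 = 11/28.
Numerically: ≈ 0.393.
(Since a = 4 > μ = 1.571, the bound 11/28 is < 1 and informative.)

P[X ≥ 4] ≤ 11/28 ≈ 0.393.


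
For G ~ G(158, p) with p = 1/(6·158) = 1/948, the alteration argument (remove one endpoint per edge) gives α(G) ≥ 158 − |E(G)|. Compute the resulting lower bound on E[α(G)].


E[|E(G)|] = C(158, 2)·p = 12403 · (1/948) = 157/12.
E[α(G)] ≥ n − E[|E(G)|] = 158 − 157/12 = 1739/12.
Numerically: ≈ 144.9167.
(This is only a lower bound; the true E[α(G)] may be larger.)

E[α(G)] ≥ 1739/12 ≈ 144.9167.


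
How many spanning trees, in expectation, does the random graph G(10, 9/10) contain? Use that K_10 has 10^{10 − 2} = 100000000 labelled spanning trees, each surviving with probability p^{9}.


K_10 has 10^{10 − 2} = 100000000 labelled spanning trees.
For each such spanning tree H, let X_H = 1 if all 9 edges of H are present in G. Then P[X_H = 1] = p^{9} = (9/10)^{9} = 387420489/1000000000.
By linearity: E[X] = Σ_H E[X_H] = 100000000 · p^{9} = 100000000 · 387420489/1000000000 = 387420489/10.
Numerically: E[X] ≈ 3.8742e+07.

E[X] = 100000000 · (9/10)^{9} = 387420489/10 ≈ 3.8742e+07.


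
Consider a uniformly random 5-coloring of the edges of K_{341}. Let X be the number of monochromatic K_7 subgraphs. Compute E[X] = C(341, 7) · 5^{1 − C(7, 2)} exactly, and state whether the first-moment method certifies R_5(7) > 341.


E[X] = C(341, 7) · 5^{1 − 21} = 99984606876440 · 5^{−20} = 99984606876440/95367431640625.
As a reduced fraction: E[X] = 19996921375288/19073486328125 ≈ 1.0484146.
Is E[X] < 1? NO.
Since E[X] ≥ 1, the first-moment bound is inconclusive at n = 341; it does NOT by itself certify R_5(7) > 341.

E[X] = 19996921375288/19073486328125 ≈ 1.0484146; E[X] ≥ 1; first-moment method inconclusive here.


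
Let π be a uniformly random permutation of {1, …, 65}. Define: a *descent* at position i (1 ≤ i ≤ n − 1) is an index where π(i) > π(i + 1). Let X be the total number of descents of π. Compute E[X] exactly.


Write X = Σ X_I over i = 1, …, 64, with X_I the indicator of one descent.
There are 64 indicators.
For each fixed i, the pair (π(i), π(i+1)) is a uniformly random ordered pair of distinct values from {1, …, 65}; by symmetry P[π(i) > π(i+1)] = 1/2.
By linearity: E[X] = 64 · (1/2) = (65 − 1) · (1/2) = 32 ≈ 32.0000.

E[X] = 32 = 32.0000.


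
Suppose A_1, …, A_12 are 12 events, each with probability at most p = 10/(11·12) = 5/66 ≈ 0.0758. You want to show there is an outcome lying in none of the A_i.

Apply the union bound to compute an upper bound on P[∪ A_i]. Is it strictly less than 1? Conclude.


Union bound: P[∪_{i=1}^{12} A_i] ≤ Σ_i P[A_i] ≤ 12·p = 12·(5/66) = 10/11.
Numerically: 10/11 ≈ 0.9091.
Is 10/11 < 1? YES.
Since P[∪ A_i] ≤ 10/11 < 1, the complement has P[∩ A_i^c] ≥ 1 − 10/11 = 1/11 > 0, so some outcome avoids every A_i.

12·p = 10/11 ≈ 0.9091; existence CERTIFIED by the union bound.


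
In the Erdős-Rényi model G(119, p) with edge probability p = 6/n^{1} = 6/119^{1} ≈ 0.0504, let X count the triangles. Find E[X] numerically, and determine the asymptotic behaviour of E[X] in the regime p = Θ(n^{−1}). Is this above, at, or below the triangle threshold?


Number of potential triangles: C(119, 3) = 273819.
Each occurs with probability p³ ≈ (0.0504)³ ≈ 1.28178e-04.
By linearity: E[X] = C(119, 3)·p³ ≈ 273819 · 1.28178e-04 ≈ 35.098.
Here α = 1, so p = 6/n is exactly at the triangle threshold p ~ 1/n. Asymptotically E[X] → c³/6 = 6³/6 = 36 ≈ 36.000, a bounded constant. In this regime the triangle count is asymptotically Poisson(c³/6).

E[X] ≈ 35.098; in regime p = Θ(1/n^{1}) E[X] stays bounded (at the triangle threshold p ~ 1/n).


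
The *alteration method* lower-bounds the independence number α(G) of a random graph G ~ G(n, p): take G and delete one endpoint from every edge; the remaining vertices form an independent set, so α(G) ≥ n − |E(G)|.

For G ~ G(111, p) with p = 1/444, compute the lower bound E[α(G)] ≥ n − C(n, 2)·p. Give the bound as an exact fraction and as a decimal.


E[|E(G)|] = C(111, 2)·p = 6105 · (1/444) = 55/4.
E[α(G)] ≥ n − E[|E(G)|] = 111 − 55/4 = 389/4.
Numerically: ≈ 97.250000.
(This is only a lower bound; the true E[α(G)] may be larger.)

E[α(G)] ≥ 389/4 ≈ 97.250000.


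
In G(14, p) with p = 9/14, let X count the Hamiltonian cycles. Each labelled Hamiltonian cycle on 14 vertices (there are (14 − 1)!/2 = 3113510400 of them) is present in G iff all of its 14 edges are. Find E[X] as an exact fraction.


K_14 has (14 − 1)!/2 = 3113510400 labelled Hamiltonian cycles.
For each such Hamiltonian cycle H, let X_H = 1 if all 14 edges of H are present in G. Then P[X_H = 1] = p^{14} = (9/14)^{14} = 22876792454961/11112006825558016.
By linearity of expectation: E[X] = Σ_H E[X_H] = 3113510400 · p^{14} = 3113510400 · 22876792454961/11112006825558016 = 19873641525435994725/3100448333024.
Numerically: E[X] ≈ 6.4099e+06.

E[X] = 3113510400 · (9/14)^{14} = 19873641525435994725/3100448333024 ≈ 6.4099e+06.


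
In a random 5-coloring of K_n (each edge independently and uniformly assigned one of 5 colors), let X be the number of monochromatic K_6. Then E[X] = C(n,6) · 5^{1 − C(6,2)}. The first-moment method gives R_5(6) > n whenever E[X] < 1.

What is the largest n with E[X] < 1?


We need C(n, 6) · 5^{1 − 15} < 1, i.e. C(n, 6) < 5^{15 − 1} = 6103515625.
Check values of n near the boundary:
  n = 128: C(128, 6) = 5423611200; 5423611200 < 6103515625? YES
  n = 129: C(129, 6) = 5688177600; 5688177600 < 6103515625? YES
  n = 130: C(130, 6) = 5963412000; 5963412000 < 6103515625? YES
  n = 131: C(131, 6) = 6249655776; 6249655776 < 6103515625? NO
  n = 132: C(132, 6) = 6547258432; 6547258432 < 6103515625? NO
  n = 133: C(133, 6) = 6856577728; 6856577728 < 6103515625? NO
The largest n with C(n, 6) < 6103515625 is n = 130 (where E[X] = 47707296/48828125 ≈ 0.977045). Hence R_5(6) > 130, i.e. R_5(6) ≥ 131.

Largest n = 130; hence R_5(6) > 130.


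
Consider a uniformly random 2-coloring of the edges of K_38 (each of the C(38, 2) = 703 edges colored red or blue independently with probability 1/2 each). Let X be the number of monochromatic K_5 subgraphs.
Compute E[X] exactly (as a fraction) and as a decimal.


Let X = Σ_S X_S over the C(38, 5) = 501942 subsets S of size 5, where X_S = 1 if the K_5 on S is monochromatic.
For a fixed S, the K_5 on S has C(5, 2) = 10 edges. P[all 10 edges red] = (1/2)^10, and likewise for blue, so P[monochromatic] = 2·(1/2)^10 = 2^{1 − 10} = 1/512.
By linearity of expectation: E[X] = C(38, 5) · 2^{1 − 10} = 501942 · 1/512 = 250971/256.
Numerically: E[X] ≈ 980.3555.

E[X] = C(38,5)·2^(1−C(5,2)) = 250971/256 ≈ 980.3555.


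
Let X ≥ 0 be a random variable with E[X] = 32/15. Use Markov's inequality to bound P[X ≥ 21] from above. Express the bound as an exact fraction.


μ = E[X] = 32/15, a = 21.
Markov: P[X ≥ 21] ≤ μ/a = (32/15)/21 = 32/315.
Numerically: ≈ 0.102.
(Since a = 21 > μ = 2.133, the bound 32/315 is < 1 and informative.)

P[X ≥ 21] ≤ 32/315 ≈ 0.102.


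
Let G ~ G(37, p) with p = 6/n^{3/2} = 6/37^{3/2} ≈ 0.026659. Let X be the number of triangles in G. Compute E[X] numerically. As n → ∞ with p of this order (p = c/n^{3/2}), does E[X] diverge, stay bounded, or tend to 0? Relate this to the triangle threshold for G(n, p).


Number of potential triangles: C(37, 3) = 7770.
Each occurs with probability p³ ≈ (0.026659)³ ≈ 1.8947242e-05.
By linearity: E[X] = C(37, 3)·p³ ≈ 7770 · 1.8947242e-05 ≈ 0.14722.
Since α = 3/2 > 1, p = c/n^{3/2} = o(1/n) is below the triangle threshold p ~ 1/n. Asymptotically E[X] ~ (c³/6)·n^{3(1−α)} = (6³/6)·n^{-1.5} → 0, so by Markov's inequality G has no triangles w.h.p.

E[X] ≈ 0.14722; in regime p = Θ(1/n^{3/2}) E[X] tends to 0 (below the triangle threshold p ~ 1/n).


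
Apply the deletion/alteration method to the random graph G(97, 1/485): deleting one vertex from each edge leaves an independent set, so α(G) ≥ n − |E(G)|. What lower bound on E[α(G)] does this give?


E[|E(G)|] = C(97, 2)·p = 4656 · (1/485) = 48/5.
E[α(G)] ≥ n − E[|E(G)|] = 97 − 48/5 = 437/5.
Numerically: ≈ 87.40000.
(This is only a lower bound; the true E[α(G)] may be larger.)

E[α(G)] ≥ 437/5 ≈ 87.40000.
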